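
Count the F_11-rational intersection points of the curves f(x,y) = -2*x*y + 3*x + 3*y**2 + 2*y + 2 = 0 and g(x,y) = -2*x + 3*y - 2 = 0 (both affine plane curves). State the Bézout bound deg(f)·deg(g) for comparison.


Common zeros: {(5, 4)}; count = 1; Bézout bound = 2.

deg(f) = 2, deg(g) = 1, so Bézout bound = 2.
Scan x ∈ F_11. For each x, list the y ∈ F_11 with f(x, y) ≡ 0 and those with g(x, y) ≡ 0 (mod 11); the common zeros in that column are the intersection.
  x = 0: f ≡ 0 at y ∈ ∅; g ≡ 0 at y ∈ {8}; common: ∅.
  x = 1: f ≡ 0 at y ∈ ∅; g ≡ 0 at y ∈ {5}; common: ∅.
  x = 2: f ≡ 0 at y ∈ ∅; g ≡ 0 at y ∈ {2}; common: ∅.
  x = 3: f ≡ 0 at y ∈ {0, 5}; g ≡ 0 at y ∈ {10}; common: ∅.
  x = 4: f ≡ 0 at y ∈ {1}; g ≡ 0 at y ∈ {7}; common: ∅.
  x = 5: f ≡ 0 at y ∈ {4, 6}; g ≡ 0 at y ∈ {4}; common: {4}.
  x = 6: f ≡ 0 at y ∈ {8, 10}; g ≡ 0 at y ∈ {1}; common: ∅.
  x = 7: f ≡ 0 at y ∈ {2}; g ≡ 0 at y ∈ {9}; common: ∅.
  x = 8: f ≡ 0 at y ∈ {3, 9}; g ≡ 0 at y ∈ {6}; common: ∅.
  x = 9: f ≡ 0 at y ∈ ∅; g ≡ 0 at y ∈ {3}; common: ∅.
  x = 10: f ≡ 0 at y ∈ ∅; g ≡ 0 at y ∈ {0}; common: ∅.
Collecting: common zeros = {(5, 4)}, so the count is 1.
Comparison with the Bézout bound: 1 ≤ 2 = deg(f)·deg(g), as expected for curves with no common component (the affine F_11-count falls short of the bound because intersections may lie at infinity, over extension fields, or carry multiplicity).


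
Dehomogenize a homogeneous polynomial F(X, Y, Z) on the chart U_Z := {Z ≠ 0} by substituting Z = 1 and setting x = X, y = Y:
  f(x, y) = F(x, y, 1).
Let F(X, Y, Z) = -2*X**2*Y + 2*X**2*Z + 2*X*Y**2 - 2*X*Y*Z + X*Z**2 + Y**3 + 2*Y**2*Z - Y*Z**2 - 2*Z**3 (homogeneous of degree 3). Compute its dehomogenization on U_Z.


f(x, y) = -2*x**2*y + 2*x**2 + 2*x*y**2 - 2*x*y + x + y**3 + 2*y**2 - y - 2

On U_Z we set Z = 1. Each monomial c·X^i·Y^j·Z^k in F becomes c·x^i·y^j·1^k = c·x^i·y^j.
Substituting Z = 1: F(X, Y, 1) = -2*x**2*y + 2*x**2 + 2*x*y**2 - 2*x*y + x + y**3 + 2*y**2 - y - 2.
Note: deg(f) ≤ deg(F) = 3; strict inequality happens when F is divisible by Z (lost terms).


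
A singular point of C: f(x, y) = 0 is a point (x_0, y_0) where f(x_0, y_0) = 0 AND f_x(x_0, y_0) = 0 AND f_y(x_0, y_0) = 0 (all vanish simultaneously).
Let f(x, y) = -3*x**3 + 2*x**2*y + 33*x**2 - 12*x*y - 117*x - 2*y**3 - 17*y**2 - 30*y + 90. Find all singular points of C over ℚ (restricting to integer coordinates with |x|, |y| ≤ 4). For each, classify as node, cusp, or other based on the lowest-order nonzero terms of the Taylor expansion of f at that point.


Singular points: {(3, -3)}; classification: cusp.

Compute partial derivatives:
  f_x = -9*x**2 + 4*x*y + 66*x - 12*y - 117.
  f_y = 2*x**2 - 12*x - 6*y**2 - 34*y - 30.
Scan x_0 ∈ {−4, ..., 4}. For each x_0, f_y(x_0, y) is a polynomial in y; find its integer roots y ∈ {−4, ..., 4}, then test f_x and f at those candidates.
  x = -4: f_y(-4, y) = -6*y**2 - 34*y + 50; no integer root y with |y| ≤ 4.
  x = -3: f_y(-3, y) = -6*y**2 - 34*y + 24; no integer root y with |y| ≤ 4.
  x = -2: f_y(-2, y) = -6*y**2 - 34*y + 2; no integer root y with |y| ≤ 4.
  x = -1: f_y(-1, y) = -6*y**2 - 34*y - 16; no integer root y with |y| ≤ 4.
  x = 0: f_y(0, y) = -6*y**2 - 34*y - 30; no integer root y with |y| ≤ 4.
  x = 1: f_y(1, y) = -6*y**2 - 34*y - 40; vanishes at y ∈ {-4}. (1, -4): f_x = -28 ≠ 0.
  x = 2: f_y(2, y) = -6*y**2 - 34*y - 46; no integer root y with |y| ≤ 4.
  x = 3: f_y(3, y) = -6*y**2 - 34*y - 48; vanishes at y ∈ {-3}. (3, -3): f_x = 0, f = 0 — SINGULAR.
  x = 4: f_y(4, y) = -6*y**2 - 34*y - 46; no integer root y with |y| ≤ 4.
Only singular point on the grid: (3, -3).
Classify: substitute x = 3 + u, y = -3 + v and expand: f = -3*u**3 + 2*u**2*v - 2*v**3 + v**2.
No constant or linear terms (consistent with a singular point). Quadratic part: v**2. Cubic part: -3*u**3 + 2*u**2*v - 2*v**3.
The quadratic part v**2 is a perfect square, so there is a single (double) tangent line v = 0, i.e. y = -3. Restricting the cubic part to that line (v = 0) leaves -3*u**3 ≠ 0, so f is not divisible by v and the branch is v² ≈ 3*u**3 to lowest order — this is a cusp.
Classification: cusp.


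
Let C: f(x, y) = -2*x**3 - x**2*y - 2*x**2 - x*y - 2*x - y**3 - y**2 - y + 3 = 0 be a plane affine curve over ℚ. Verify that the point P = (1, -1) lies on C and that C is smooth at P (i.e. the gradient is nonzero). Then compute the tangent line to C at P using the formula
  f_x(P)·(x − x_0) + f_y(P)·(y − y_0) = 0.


Tangent line at P: -9*x - 4*y + 5 = 0.

Step 1: f(1, -1) = 0, so P lies on C.
Step 2: partial derivatives
  f_x(x, y) = -6*x**2 - 2*x*y - 4*x - y - 2, f_y(x, y) = -x**2 - x - 3*y**2 - 2*y - 1.
  f_x(P) = -9, f_y(P) = -4 (gradient nonzero, so P is smooth).
Step 3: tangent line at P: -9·(x − 1) + -4·(y − -1) = 0.
Expanding: -9*x - 4*y + 5 = 0.


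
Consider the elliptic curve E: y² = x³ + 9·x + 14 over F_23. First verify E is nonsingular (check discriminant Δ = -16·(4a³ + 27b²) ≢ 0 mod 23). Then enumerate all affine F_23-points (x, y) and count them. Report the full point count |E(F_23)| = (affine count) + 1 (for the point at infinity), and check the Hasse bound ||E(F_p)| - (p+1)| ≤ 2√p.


Affine points = {(1, 1), (1, 22), (5, 0), (6, 10), (6, 13), (7, 11), (7, 12), (8, 0), (10, 0), (11, 8), (11, 15), (14, 3), (14, 20), (19, 11), (19, 12), (20, 11), (20, 12), (22, 2), (22, 21)}; affine count = 19; |E(F_23)| = 20.

Discriminant check: Δ ∝ 4a³ + 27b² = 4·9³ + 27·14² = 4·729 + 27·196 ≡ 20 (mod 23). Nonzero ⇒ E is nonsingular.
For each x ∈ F_23, compute rhs = x³ + 9·x + 14 mod 23, then count y ∈ F_23 with y² ≡ rhs.
  x = 0: rhs = 14, matching y values: none (0 points).
  x = 1: rhs = 1, matching y values: 1, 22 (2 points).
  x = 2: rhs = 17, matching y values: none (0 points).
  x = 3: rhs = 22, matching y values: none (0 points).
  x = 4: rhs = 22, matching y values: none (0 points).
  x = 5: rhs = 0, matching y values: 0 (1 points).
  x = 6: rhs = 8, matching y values: 10, 13 (2 points).
  x = 7: rhs = 6, matching y values: 11, 12 (2 points).
  x = 8: rhs = 0, matching y values: 0 (1 points).
  x = 9: rhs = 19, matching y values: none (0 points).
  x = 10: rhs = 0, matching y values: 0 (1 points).
  x = 11: rhs = 18, matching y values: 8, 15 (2 points).
  x = 12: rhs = 10, matching y values: none (0 points).
  x = 13: rhs = 5, matching y values: none (0 points).
  x = 14: rhs = 9, matching y values: 3, 20 (2 points).
  x = 15: rhs = 5, matching y values: none (0 points).
  x = 16: rhs = 22, matching y values: none (0 points).
  x = 17: rhs = 20, matching y values: none (0 points).
  x = 18: rhs = 5, matching y values: none (0 points).
  x = 19: rhs = 6, matching y values: 11, 12 (2 points).
  x = 20: rhs = 6, matching y values: 11, 12 (2 points).
  x = 21: rhs = 11, matching y values: none (0 points).
  x = 22: rhs = 4, matching y values: 2, 21 (2 points).
Total affine count: 19.
Full point count |E(F_23)| = 19 + 1 = 20.
Hasse bound: |20 − (23+1)| = |-4| = 4 ≤ 2√23 ≈ 9.5917 ✓.


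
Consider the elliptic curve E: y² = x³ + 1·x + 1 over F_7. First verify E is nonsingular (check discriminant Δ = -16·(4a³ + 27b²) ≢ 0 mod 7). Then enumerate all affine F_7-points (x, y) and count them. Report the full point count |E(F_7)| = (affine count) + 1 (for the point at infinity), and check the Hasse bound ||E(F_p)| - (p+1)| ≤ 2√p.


Affine points = {(0, 1), (0, 6), (2, 2), (2, 5)}; affine count = 4; |E(F_7)| = 5.

Discriminant check: Δ ∝ 4a³ + 27b² = 4·1³ + 27·1² = 4·1 + 27·1 ≡ 3 (mod 7). Nonzero ⇒ E is nonsingular.
For each x ∈ F_7, compute rhs = x³ + 1·x + 1 mod 7, then count y ∈ F_7 with y² ≡ rhs.
  x = 0: rhs = 1, matching y values: 1, 6 (2 points).
  x = 1: rhs = 3, matching y values: none (0 points).
  x = 2: rhs = 4, matching y values: 2, 5 (2 points).
  x = 3: rhs = 3, matching y values: none (0 points).
  x = 4: rhs = 6, matching y values: none (0 points).
  x = 5: rhs = 5, matching y values: none (0 points).
  x = 6: rhs = 6, matching y values: none (0 points).
Total affine count: 4.
Full point count |E(F_7)| = 4 + 1 = 5.
Hasse bound: |5 − (7+1)| = |-3| = 3 ≤ 2√7 ≈ 5.2915 ✓.


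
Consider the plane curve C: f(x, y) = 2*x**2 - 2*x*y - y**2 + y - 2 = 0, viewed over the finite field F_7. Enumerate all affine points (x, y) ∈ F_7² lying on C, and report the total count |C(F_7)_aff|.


Affine F_7-points: {(0, 4), (1, 0), (1, 6), (4, 3), (4, 4), (5, 6), (6, 0), (6, 3)}; count = 8.

For each of the 49 pairs (x, y) ∈ F_7², evaluate f(x, y) mod 7. Record the zeros.
  x = 0: [0↦5, 1↦5, 2↦3, 3↦6, 4↦0, 5↦6, 6↦3]  zeros at y ∈ {4}
  x = 1: [0↦0, 1↦5, 2↦1, 3↦2, 4↦1, 5↦5, 6↦0]  zeros at y ∈ {0, 6}
  x = 2: [0↦6, 1↦2, 2↦3, 3↦2, 4↦6, 5↦1, 6↦1]  zeros at y ∈ ∅
  x = 3: [0↦2, 1↦3, 2↦2, 3↦6, 4↦1, 5↦1, 6↦6]  zeros at y ∈ ∅
  x = 4: [0↦2, 1↦1, 2↦5, 3↦0, 4↦0, 5↦5, 6↦1]  zeros at y ∈ {3, 4}
  x = 5: [0↦6, 1↦3, 2↦5, 3↦5, 4↦3, 5↦6, 6↦0]  zeros at y ∈ {6}
  x = 6: [0↦0, 1↦2, 2↦2, 3↦0, 4↦3, 5↦4, 6↦3]  zeros at y ∈ {0, 3}
Collecting zeros: affine points = {(0, 4), (1, 0), (1, 6), (4, 3), (4, 4), (5, 6), (6, 0), (6, 3)}.
Total count |C(F_7)_aff| = 8.


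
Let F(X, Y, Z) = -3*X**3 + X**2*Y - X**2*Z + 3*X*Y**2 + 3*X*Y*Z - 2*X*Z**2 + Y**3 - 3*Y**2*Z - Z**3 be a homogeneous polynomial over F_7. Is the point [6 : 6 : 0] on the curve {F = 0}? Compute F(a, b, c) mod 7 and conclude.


F(6,6,0) ≡ 5 (mod 7); P is NOT on the curve.

Evaluate F(6, 6, 0) term-by-term (mod 7).
  -3*X**3 ↦ -3·216·1·1 = -648
  X**2*Y ↦ 1·36·6·1 = 216
  -X**2*Z ↦ -1·36·1·0 = 0
  3*X*Y**2 ↦ 3·6·36·1 = 648
  3*X*Y*Z ↦ 3·6·6·0 = 0
  -2*X*Z**2 ↦ -2·6·1·0 = 0
  Y**3 ↦ 1·1·216·1 = 216
  -3*Y**2*Z ↦ -3·1·36·0 = 0
  -Z**3 ↦ -1·1·1·0 = 0
Sum: F(6, 6, 0) = (-648) + (216) + (0) + (648) + (0) + (0) + (216) + (0) + (0) = 432.
Reducing mod 7: 432 ≡ 5 (mod 7).
Since F(a, b, c) ≡ 5 ≠ 0 (mod 7), P does NOT lie on the curve.


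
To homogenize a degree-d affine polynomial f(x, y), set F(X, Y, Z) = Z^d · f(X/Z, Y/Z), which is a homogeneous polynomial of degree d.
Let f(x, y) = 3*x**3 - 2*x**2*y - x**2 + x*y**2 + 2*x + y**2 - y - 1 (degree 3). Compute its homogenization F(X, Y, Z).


F(X, Y, Z) = 3*X**3 - 2*X**2*Y - X**2*Z + X*Y**2 + 2*X*Z**2 + Y**2*Z - Y*Z**2 - Z**3

deg(f) = 3.
Substitute x = X/Z, y = Y/Z into f, then multiply by Z^3.
  monomial 3·x^3·y^0 ↦ 3·X^3·Y^0·Z^0.
  monomial -2·x^2·y^1 ↦ -2·X^2·Y^1·Z^0.
  monomial -1·x^2·y^0 ↦ -1·X^2·Y^0·Z^1.
  monomial 1·x^1·y^2 ↦ 1·X^1·Y^2·Z^0.
  monomial 2·x^1·y^0 ↦ 2·X^1·Y^0·Z^2.
  monomial 1·x^0·y^2 ↦ 1·X^0·Y^2·Z^1.
  monomial -1·x^0·y^1 ↦ -1·X^0·Y^1·Z^2.
  monomial -1·x^0·y^0 ↦ -1·X^0·Y^0·Z^3.
Collecting: F(X, Y, Z) = 3*X**3 - 2*X**2*Y - X**2*Z + X*Y**2 + 2*X*Z**2 + Y**2*Z - Y*Z**2 - Z**3.


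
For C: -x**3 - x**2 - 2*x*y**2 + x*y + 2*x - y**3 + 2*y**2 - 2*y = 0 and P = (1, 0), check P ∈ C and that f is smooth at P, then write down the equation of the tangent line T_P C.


Tangent line at P: -3*x - y + 3 = 0.

Step 1: f(1, 0) = 0, so P lies on C.
Step 2: partial derivatives
  f_x(x, y) = -3*x**2 - 2*x - 2*y**2 + y + 2, f_y(x, y) = -4*x*y + x - 3*y**2 + 4*y - 2.
  f_x(P) = -3, f_y(P) = -1 (gradient nonzero, so P is smooth).
Step 3: tangent line at P: -3·(x − 1) + -1·(y − 0) = 0.
Expanding: -3*x - y + 3 = 0.


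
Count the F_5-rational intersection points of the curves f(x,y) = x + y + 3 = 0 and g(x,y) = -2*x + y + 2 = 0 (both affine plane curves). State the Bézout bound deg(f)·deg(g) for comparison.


Common zeros: {(3, 4)}; count = 1; Bézout bound = 1.

deg(f) = 1, deg(g) = 1, so Bézout bound = 1.
Scan x ∈ F_5. For each x, list the y ∈ F_5 with f(x, y) ≡ 0 and those with g(x, y) ≡ 0 (mod 5); the common zeros in that column are the intersection.
  x = 0: f ≡ 0 at y ∈ {2}; g ≡ 0 at y ∈ {3}; common: ∅.
  x = 1: f ≡ 0 at y ∈ {1}; g ≡ 0 at y ∈ {0}; common: ∅.
  x = 2: f ≡ 0 at y ∈ {0}; g ≡ 0 at y ∈ {2}; common: ∅.
  x = 3: f ≡ 0 at y ∈ {4}; g ≡ 0 at y ∈ {4}; common: {4}.
  x = 4: f ≡ 0 at y ∈ {3}; g ≡ 0 at y ∈ {1}; common: ∅.
Collecting: common zeros = {(3, 4)}, so the count is 1.
Comparison with the Bézout bound: 1 ≤ 1 = deg(f)·deg(g), as expected for curves with no common component (the bound is attained).


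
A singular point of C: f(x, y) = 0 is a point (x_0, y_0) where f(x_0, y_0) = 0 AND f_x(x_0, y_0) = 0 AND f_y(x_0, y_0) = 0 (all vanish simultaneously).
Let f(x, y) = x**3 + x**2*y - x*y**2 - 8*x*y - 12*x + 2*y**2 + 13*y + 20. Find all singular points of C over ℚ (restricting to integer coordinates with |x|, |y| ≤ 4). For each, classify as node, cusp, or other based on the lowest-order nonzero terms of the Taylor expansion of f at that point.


Singular points: {(1, -3)}; classification: cusp.

Compute partial derivatives:
  f_x = 3*x**2 + 2*x*y - y**2 - 8*y - 12.
  f_y = x**2 - 2*x*y - 8*x + 4*y + 13.
Scan x_0 ∈ {−4, ..., 4}. For each x_0, f_y(x_0, y) is a polynomial in y; find its integer roots y ∈ {−4, ..., 4}, then test f_x and f at those candidates.
  x = -4: f_y(-4, y) = 12*y + 61; no integer root y with |y| ≤ 4.
  x = -3: f_y(-3, y) = 10*y + 46; no integer root y with |y| ≤ 4.
  x = -2: f_y(-2, y) = 8*y + 33; no integer root y with |y| ≤ 4.
  x = -1: f_y(-1, y) = 6*y + 22; no integer root y with |y| ≤ 4.
  x = 0: f_y(0, y) = 4*y + 13; no integer root y with |y| ≤ 4.
  x = 1: f_y(1, y) = 2*y + 6; vanishes at y ∈ {-3}. (1, -3): f_x = 0, f = 0 — SINGULAR.
  x = 2: f_y(2, y) = 1; no integer root y with |y| ≤ 4.
  x = 3: f_y(3, y) = -2*y - 2; vanishes at y ∈ {-1}. (3, -1): f_x = 16 ≠ 0.
  x = 4: f_y(4, y) = -4*y - 3; no integer root y with |y| ≤ 4.
Only singular point on the grid: (1, -3).
Classify: substitute x = 1 + u, y = -3 + v and expand: f = u**3 + u**2*v - u*v**2 + v**2.
No constant or linear terms (consistent with a singular point). Quadratic part: v**2. Cubic part: u**3 + u**2*v - u*v**2.
The quadratic part v**2 is a perfect square, so there is a single (double) tangent line v = 0, i.e. y = -3. Restricting the cubic part to that line (v = 0) leaves u**3 ≠ 0, so f is not divisible by v and the branch is v² ≈ -u**3 to lowest order — this is a cusp.
Classification: cusp.


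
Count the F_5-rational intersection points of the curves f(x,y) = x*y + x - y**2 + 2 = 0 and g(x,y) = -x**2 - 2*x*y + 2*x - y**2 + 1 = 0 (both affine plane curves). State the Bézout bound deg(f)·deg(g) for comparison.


Common zeros: ∅; count = 0; Bézout bound = 4.

deg(f) = 2, deg(g) = 2, so Bézout bound = 4.
Scan x ∈ F_5. For each x, list the y ∈ F_5 with f(x, y) ≡ 0 and those with g(x, y) ≡ 0 (mod 5); the common zeros in that column are the intersection.
  x = 0: f ≡ 0 at y ∈ ∅; g ≡ 0 at y ∈ {1, 4}; common: ∅.
  x = 1: f ≡ 0 at y ∈ ∅; g ≡ 0 at y ∈ ∅; common: ∅.
  x = 2: f ≡ 0 at y ∈ {1}; g ≡ 0 at y ∈ {3}; common: ∅.
  x = 3: f ≡ 0 at y ∈ {0, 3}; g ≡ 0 at y ∈ ∅; common: ∅.
  x = 4: f ≡ 0 at y ∈ {2}; g ≡ 0 at y ∈ {3, 4}; common: ∅.
Collecting: common zeros = ∅, so the count is 0.
Comparison with the Bézout bound: 0 ≤ 4 = deg(f)·deg(g), as expected for curves with no common component (the affine F_5-count falls short of the bound because intersections may lie at infinity, over extension fields, or carry multiplicity).


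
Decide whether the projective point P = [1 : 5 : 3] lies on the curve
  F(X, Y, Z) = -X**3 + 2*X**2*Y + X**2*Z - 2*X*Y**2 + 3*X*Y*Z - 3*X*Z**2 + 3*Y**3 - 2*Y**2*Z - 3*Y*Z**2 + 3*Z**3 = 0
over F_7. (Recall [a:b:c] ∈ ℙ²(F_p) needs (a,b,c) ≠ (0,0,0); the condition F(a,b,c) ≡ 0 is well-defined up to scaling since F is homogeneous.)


F(1,5,3) ≡ 4 (mod 7); P is NOT on the curve.

Evaluate F(1, 5, 3) term-by-term (mod 7).
  -X**3 ↦ -1·1·1·1 = -1
  2*X**2*Y ↦ 2·1·5·1 = 10
  X**2*Z ↦ 1·1·1·3 = 3
  -2*X*Y**2 ↦ -2·1·25·1 = -50
  3*X*Y*Z ↦ 3·1·5·3 = 45
  -3*X*Z**2 ↦ -3·1·1·9 = -27
  3*Y**3 ↦ 3·1·125·1 = 375
  -2*Y**2*Z ↦ -2·1·25·3 = -150
  -3*Y*Z**2 ↦ -3·1·5·9 = -135
  3*Z**3 ↦ 3·1·1·27 = 81
Sum: F(1, 5, 3) = (-1) + (10) + (3) + (-50) + (45) + (-27) + (375) + (-150) + (-135) + (81) = 151.
Reducing mod 7: 151 ≡ 4 (mod 7).
Since F(a, b, c) ≡ 4 ≠ 0 (mod 7), P does NOT lie on the curve.


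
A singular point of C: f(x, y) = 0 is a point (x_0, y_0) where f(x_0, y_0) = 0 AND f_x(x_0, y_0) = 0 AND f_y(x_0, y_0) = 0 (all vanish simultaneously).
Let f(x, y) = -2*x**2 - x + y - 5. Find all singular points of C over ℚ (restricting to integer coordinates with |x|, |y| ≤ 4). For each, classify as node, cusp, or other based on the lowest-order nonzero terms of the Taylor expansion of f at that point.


No singular points in the scanned grid; C is smooth there.

Compute partial derivatives:
  f_x = -4*x - 1.
  f_y = 1.
f_y = 1 is a nonzero constant, so f_y never vanishes: no point (x, y) can satisfy f = f_x = f_y = 0. In particular no (x, y) ∈ {−4, ..., 4}² is singular; the curve is smooth.


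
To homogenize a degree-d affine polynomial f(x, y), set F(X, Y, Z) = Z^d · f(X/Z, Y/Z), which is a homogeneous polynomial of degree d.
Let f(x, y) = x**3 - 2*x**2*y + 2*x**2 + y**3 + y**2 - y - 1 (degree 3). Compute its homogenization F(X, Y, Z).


F(X, Y, Z) = X**3 - 2*X**2*Y + 2*X**2*Z + Y**3 + Y**2*Z - Y*Z**2 - Z**3

deg(f) = 3.
Substitute x = X/Z, y = Y/Z into f, then multiply by Z^3.
  monomial 1·x^3·y^0 ↦ 1·X^3·Y^0·Z^0.
  monomial -2·x^2·y^1 ↦ -2·X^2·Y^1·Z^0.
  monomial 2·x^2·y^0 ↦ 2·X^2·Y^0·Z^1.
  monomial 1·x^0·y^3 ↦ 1·X^0·Y^3·Z^0.
  monomial 1·x^0·y^2 ↦ 1·X^0·Y^2·Z^1.
  monomial -1·x^0·y^1 ↦ -1·X^0·Y^1·Z^2.
  monomial -1·x^0·y^0 ↦ -1·X^0·Y^0·Z^3.
Collecting: F(X, Y, Z) = X**3 - 2*X**2*Y + 2*X**2*Z + Y**3 + Y**2*Z - Y*Z**2 - Z**3.


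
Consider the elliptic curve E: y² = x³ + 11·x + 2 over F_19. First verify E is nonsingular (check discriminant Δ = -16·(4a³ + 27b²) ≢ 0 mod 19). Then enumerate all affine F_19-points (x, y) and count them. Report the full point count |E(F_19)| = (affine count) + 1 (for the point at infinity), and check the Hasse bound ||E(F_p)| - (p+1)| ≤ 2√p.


Affine points = {(3, 9), (3, 10), (5, 7), (5, 12), (7, 2), (7, 17), (12, 0), (13, 9), (13, 10), (18, 3), (18, 16)}; affine count = 11; |E(F_19)| = 12.

Discriminant check: Δ ∝ 4a³ + 27b² = 4·11³ + 27·2² = 4·1331 + 27·4 ≡ 17 (mod 19). Nonzero ⇒ E is nonsingular.
For each x ∈ F_19, compute rhs = x³ + 11·x + 2 mod 19, then count y ∈ F_19 with y² ≡ rhs.
  x = 0: rhs = 2, matching y values: none (0 points).
  x = 1: rhs = 14, matching y values: none (0 points).
  x = 2: rhs = 13, matching y values: none (0 points).
  x = 3: rhs = 5, matching y values: 9, 10 (2 points).
  x = 4: rhs = 15, matching y values: none (0 points).
  x = 5: rhs = 11, matching y values: 7, 12 (2 points).
  x = 6: rhs = 18, matching y values: none (0 points).
  x = 7: rhs = 4, matching y values: 2, 17 (2 points).
  x = 8: rhs = 13, matching y values: none (0 points).
  x = 9: rhs = 13, matching y values: none (0 points).
  x = 10: rhs = 10, matching y values: none (0 points).
  x = 11: rhs = 10, matching y values: none (0 points).
  x = 12: rhs = 0, matching y values: 0 (1 points).
  x = 13: rhs = 5, matching y values: 9, 10 (2 points).
  x = 14: rhs = 12, matching y values: none (0 points).
  x = 15: rhs = 8, matching y values: none (0 points).
  x = 16: rhs = 18, matching y values: none (0 points).
  x = 17: rhs = 10, matching y values: none (0 points).
  x = 18: rhs = 9, matching y values: 3, 16 (2 points).
Total affine count: 11.
Full point count |E(F_19)| = 11 + 1 = 12.
Hasse bound: |12 − (19+1)| = |-8| = 8 ≤ 2√19 ≈ 8.7178 ✓.


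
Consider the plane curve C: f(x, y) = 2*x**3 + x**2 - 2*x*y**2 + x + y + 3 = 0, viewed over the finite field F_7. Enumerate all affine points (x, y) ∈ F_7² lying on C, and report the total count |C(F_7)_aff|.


Affine F_7-points: {(0, 4), (1, 0), (1, 4), (2, 4), (2, 5), (5, 2), (5, 3), (6, 5)}; count = 8.

For each of the 49 pairs (x, y) ∈ F_7², evaluate f(x, y) mod 7. Record the zeros.
  x = 0: [0↦3, 1↦4, 2↦5, 3↦6, 4↦0, 5↦1, 6↦2]  zeros at y ∈ {4}
  x = 1: [0↦0, 1↦6, 2↦1, 3↦6, 4↦0, 5↦4, 6↦4]  zeros at y ∈ {0, 4}
  x = 2: [0↦4, 1↦1, 2↦4, 3↦6, 4↦0, 5↦0, 6↦6]  zeros at y ∈ {4, 5}
  x = 3: [0↦6, 1↦1, 2↦5, 3↦4, 4↦5, 5↦1, 6↦6]  zeros at y ∈ ∅
  x = 4: [0↦4, 1↦4, 2↦2, 3↦5, 4↦6, 5↦5, 6↦2]  zeros at y ∈ ∅
  x = 5: [0↦3, 1↦1, 2↦0, 3↦0, 4↦1, 5↦3, 6↦6]  zeros at y ∈ {2, 3}
  x = 6: [0↦1, 1↦4, 2↦4, 3↦1, 4↦2, 5↦0, 6↦2]  zeros at y ∈ {5}
Collecting zeros: affine points = {(0, 4), (1, 0), (1, 4), (2, 4), (2, 5), (5, 2), (5, 3), (6, 5)}.
Total count |C(F_7)_aff| = 8.


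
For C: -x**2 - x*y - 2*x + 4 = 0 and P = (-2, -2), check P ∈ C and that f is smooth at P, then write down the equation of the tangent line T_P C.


Tangent line at P: 4*x + 2*y + 12 = 0.

Step 1: f(-2, -2) = 0, so P lies on C.
Step 2: partial derivatives
  f_x(x, y) = -2*x - y - 2, f_y(x, y) = -x.
  f_x(P) = 4, f_y(P) = 2 (gradient nonzero, so P is smooth).
Step 3: tangent line at P: 4·(x − -2) + 2·(y − -2) = 0.
Expanding: 4*x + 2*y + 12 = 0.


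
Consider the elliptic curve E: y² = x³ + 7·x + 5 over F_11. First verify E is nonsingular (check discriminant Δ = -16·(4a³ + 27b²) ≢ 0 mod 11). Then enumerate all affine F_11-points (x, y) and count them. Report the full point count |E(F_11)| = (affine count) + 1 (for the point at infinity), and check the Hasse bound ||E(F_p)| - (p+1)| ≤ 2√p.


Affine points = {(0, 4), (0, 7), (2, 4), (2, 7), (3, 3), (3, 8), (4, 3), (4, 8), (5, 0), (7, 1), (7, 10), (8, 1), (8, 10), (9, 4), (9, 7)}; affine count = 15; |E(F_11)| = 16.

Discriminant check: Δ ∝ 4a³ + 27b² = 4·7³ + 27·5² = 4·343 + 27·25 ≡ 1 (mod 11). Nonzero ⇒ E is nonsingular.
For each x ∈ F_11, compute rhs = x³ + 7·x + 5 mod 11, then count y ∈ F_11 with y² ≡ rhs.
  x = 0: rhs = 5, matching y values: 4, 7 (2 points).
  x = 1: rhs = 2, matching y values: none (0 points).
  x = 2: rhs = 5, matching y values: 4, 7 (2 points).
  x = 3: rhs = 9, matching y values: 3, 8 (2 points).
  x = 4: rhs = 9, matching y values: 3, 8 (2 points).
  x = 5: rhs = 0, matching y values: 0 (1 points).
  x = 6: rhs = 10, matching y values: none (0 points).
  x = 7: rhs = 1, matching y values: 1, 10 (2 points).
  x = 8: rhs = 1, matching y values: 1, 10 (2 points).
  x = 9: rhs = 5, matching y values: 4, 7 (2 points).
  x = 10: rhs = 8, matching y values: none (0 points).
Total affine count: 15.
Full point count |E(F_11)| = 15 + 1 = 16.
Hasse bound: |16 − (11+1)| = |4| = 4 ≤ 2√11 ≈ 6.6332 ✓.


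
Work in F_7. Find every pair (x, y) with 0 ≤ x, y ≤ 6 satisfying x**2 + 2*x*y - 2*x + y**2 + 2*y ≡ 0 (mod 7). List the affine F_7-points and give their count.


Affine F_7-points: {(0, 0), (0, 5), (2, 0), (2, 1), (5, 1), (6, 2), (6, 5)}; count = 7.

For each of the 49 pairs (x, y) ∈ F_7², evaluate f(x, y) mod 7. Record the zeros.
  x = 0: [0↦0, 1↦3, 2↦1, 3↦1, 4↦3, 5↦0, 6↦6]  zeros at y ∈ {0, 5}
  x = 1: [0↦6, 1↦4, 2↦4, 3↦6, 4↦3, 5↦2, 6↦3]  zeros at y ∈ ∅
  x = 2: [0↦0, 1↦0, 2↦2, 3↦6, 4↦5, 5↦6, 6↦2]  zeros at y ∈ {0, 1}
  x = 3: [0↦3, 1↦5, 2↦2, 3↦1, 4↦2, 5↦5, 6↦3]  zeros at y ∈ ∅
  x = 4: [0↦1, 1↦5, 2↦4, 3↦5, 4↦1, 5↦6, 6↦6]  zeros at y ∈ ∅
  x = 5: [0↦1, 1↦0, 2↦1, 3↦4, 4↦2, 5↦2, 6↦4]  zeros at y ∈ {1}
  x = 6: [0↦3, 1↦4, 2↦0, 3↦5, 4↦5, 5↦0, 6↦4]  zeros at y ∈ {2, 5}
Collecting zeros: affine points = {(0, 0), (0, 5), (2, 0), (2, 1), (5, 1), (6, 2), (6, 5)}.
Total count |C(F_7)_aff| = 7.


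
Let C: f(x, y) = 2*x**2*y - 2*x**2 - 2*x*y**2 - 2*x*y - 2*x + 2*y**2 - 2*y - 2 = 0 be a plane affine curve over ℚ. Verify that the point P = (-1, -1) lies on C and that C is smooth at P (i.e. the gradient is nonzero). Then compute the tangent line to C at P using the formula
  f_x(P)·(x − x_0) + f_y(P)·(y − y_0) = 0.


Tangent line at P: 6*x - 6*y = 0.

Step 1: f(-1, -1) = 0, so P lies on C.
Step 2: partial derivatives
  f_x(x, y) = 4*x*y - 4*x - 2*y**2 - 2*y - 2, f_y(x, y) = 2*x**2 - 4*x*y - 2*x + 4*y - 2.
  f_x(P) = 6, f_y(P) = -6 (gradient nonzero, so P is smooth).
Step 3: tangent line at P: 6·(x − -1) + -6·(y − -1) = 0.
Expanding: 6*x - 6*y = 0.


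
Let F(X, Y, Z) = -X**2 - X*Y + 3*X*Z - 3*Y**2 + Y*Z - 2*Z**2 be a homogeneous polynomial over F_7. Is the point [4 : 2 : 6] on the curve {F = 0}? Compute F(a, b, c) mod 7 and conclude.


F(4,2,6) ≡ 4 (mod 7); P is NOT on the curve.

Evaluate F(4, 2, 6) term-by-term (mod 7).
  -X**2 ↦ -1·16·1·1 = -16
  -X*Y ↦ -1·4·2·1 = -8
  3*X*Z ↦ 3·4·1·6 = 72
  -3*Y**2 ↦ -3·1·4·1 = -12
  Y*Z ↦ 1·1·2·6 = 12
  -2*Z**2 ↦ -2·1·1·36 = -72
Sum: F(4, 2, 6) = (-16) + (-8) + (72) + (-12) + (12) + (-72) = -24.
Reducing mod 7: -24 ≡ 4 (mod 7).
Since F(a, b, c) ≡ 4 ≠ 0 (mod 7), P does NOT lie on the curve.


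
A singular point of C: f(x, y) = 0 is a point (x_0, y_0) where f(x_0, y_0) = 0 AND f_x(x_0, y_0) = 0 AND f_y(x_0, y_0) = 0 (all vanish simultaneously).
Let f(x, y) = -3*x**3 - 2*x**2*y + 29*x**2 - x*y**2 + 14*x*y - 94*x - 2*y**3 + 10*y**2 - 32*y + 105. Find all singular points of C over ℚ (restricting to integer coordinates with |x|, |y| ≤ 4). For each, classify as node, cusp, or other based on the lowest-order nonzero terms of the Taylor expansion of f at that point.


Singular points: {(3, 1)}; classification: cusp.

Compute partial derivatives:
  f_x = -9*x**2 - 4*x*y + 58*x - y**2 + 14*y - 94.
  f_y = -2*x**2 - 2*x*y + 14*x - 6*y**2 + 20*y - 32.
Scan x_0 ∈ {−4, ..., 4}. For each x_0, f_y(x_0, y) is a polynomial in y; find its integer roots y ∈ {−4, ..., 4}, then test f_x and f at those candidates.
  x = -4: f_y(-4, y) = -6*y**2 + 28*y - 120; no integer root y with |y| ≤ 4.
  x = -3: f_y(-3, y) = -6*y**2 + 26*y - 92; no integer root y with |y| ≤ 4.
  x = -2: f_y(-2, y) = -6*y**2 + 24*y - 68; no integer root y with |y| ≤ 4.
  x = -1: f_y(-1, y) = -6*y**2 + 22*y - 48; no integer root y with |y| ≤ 4.
  x = 0: f_y(0, y) = -6*y**2 + 20*y - 32; no integer root y with |y| ≤ 4.
  x = 1: f_y(1, y) = -6*y**2 + 18*y - 20; no integer root y with |y| ≤ 4.
  x = 2: f_y(2, y) = -6*y**2 + 16*y - 12; no integer root y with |y| ≤ 4.
  x = 3: f_y(3, y) = -6*y**2 + 14*y - 8; vanishes at y ∈ {1}. (3, 1): f_x = 0, f = 0 — SINGULAR.
  x = 4: f_y(4, y) = -6*y**2 + 12*y - 8; no integer root y with |y| ≤ 4.
Only singular point on the grid: (3, 1).
Classify: substitute x = 3 + u, y = 1 + v and expand: f = -3*u**3 - 2*u**2*v - u*v**2 - 2*v**3 + v**2.
No constant or linear terms (consistent with a singular point). Quadratic part: v**2. Cubic part: -3*u**3 - 2*u**2*v - u*v**2 - 2*v**3.
The quadratic part v**2 is a perfect square, so there is a single (double) tangent line v = 0, i.e. y = 1. Restricting the cubic part to that line (v = 0) leaves -3*u**3 ≠ 0, so f is not divisible by v and the branch is v² ≈ 3*u**3 to lowest order — this is a cusp.
Classification: cusp.


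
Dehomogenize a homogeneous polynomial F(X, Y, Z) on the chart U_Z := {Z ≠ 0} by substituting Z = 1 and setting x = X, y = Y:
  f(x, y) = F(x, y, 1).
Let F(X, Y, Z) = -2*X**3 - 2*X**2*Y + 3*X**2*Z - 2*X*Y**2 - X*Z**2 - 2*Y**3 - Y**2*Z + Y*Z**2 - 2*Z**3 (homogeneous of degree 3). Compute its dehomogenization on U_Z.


f(x, y) = -2*x**3 - 2*x**2*y + 3*x**2 - 2*x*y**2 - x - 2*y**3 - y**2 + y - 2

On U_Z we set Z = 1. Each monomial c·X^i·Y^j·Z^k in F becomes c·x^i·y^j·1^k = c·x^i·y^j.
Substituting Z = 1: F(X, Y, 1) = -2*x**3 - 2*x**2*y + 3*x**2 - 2*x*y**2 - x - 2*y**3 - y**2 + y - 2.
Note: deg(f) ≤ deg(F) = 3; strict inequality happens when F is divisible by Z (lost terms).


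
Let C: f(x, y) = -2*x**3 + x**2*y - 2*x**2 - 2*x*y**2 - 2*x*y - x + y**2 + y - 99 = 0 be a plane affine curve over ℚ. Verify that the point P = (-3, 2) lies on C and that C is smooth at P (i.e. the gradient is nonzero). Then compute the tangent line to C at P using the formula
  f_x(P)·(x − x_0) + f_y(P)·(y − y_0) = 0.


Tangent line at P: -67*x + 44*y - 289 = 0.

Step 1: f(-3, 2) = 0, so P lies on C.
Step 2: partial derivatives
  f_x(x, y) = -6*x**2 + 2*x*y - 4*x - 2*y**2 - 2*y - 1, f_y(x, y) = x**2 - 4*x*y - 2*x + 2*y + 1.
  f_x(P) = -67, f_y(P) = 44 (gradient nonzero, so P is smooth).
Step 3: tangent line at P: -67·(x − -3) + 44·(y − 2) = 0.
Expanding: -67*x + 44*y - 289 = 0.


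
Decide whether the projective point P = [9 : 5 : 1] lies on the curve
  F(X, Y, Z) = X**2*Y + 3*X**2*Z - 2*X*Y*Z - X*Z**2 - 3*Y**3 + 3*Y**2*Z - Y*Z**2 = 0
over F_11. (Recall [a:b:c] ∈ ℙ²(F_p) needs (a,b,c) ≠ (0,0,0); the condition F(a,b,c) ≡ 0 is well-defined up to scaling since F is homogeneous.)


F(9,5,1) ≡ 2 (mod 11); P is NOT on the curve.

Evaluate F(9, 5, 1) term-by-term (mod 11).
  X**2*Y ↦ 1·81·5·1 = 405
  3*X**2*Z ↦ 3·81·1·1 = 243
  -2*X*Y*Z ↦ -2·9·5·1 = -90
  -X*Z**2 ↦ -1·9·1·1 = -9
  -3*Y**3 ↦ -3·1·125·1 = -375
  3*Y**2*Z ↦ 3·1·25·1 = 75
  -Y*Z**2 ↦ -1·1·5·1 = -5
Sum: F(9, 5, 1) = (405) + (243) + (-90) + (-9) + (-375) + (75) + (-5) = 244.
Reducing mod 11: 244 ≡ 2 (mod 11).
Since F(a, b, c) ≡ 2 ≠ 0 (mod 11), P does NOT lie on the curve.


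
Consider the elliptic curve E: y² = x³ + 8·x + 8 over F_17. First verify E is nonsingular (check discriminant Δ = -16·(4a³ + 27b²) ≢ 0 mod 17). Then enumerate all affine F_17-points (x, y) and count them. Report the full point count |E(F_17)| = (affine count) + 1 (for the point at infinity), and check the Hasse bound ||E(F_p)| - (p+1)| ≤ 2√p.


Affine points = {(0, 5), (0, 12), (1, 0), (2, 7), (2, 10), (3, 5), (3, 12), (4, 6), (4, 11), (6, 0), (7, 4), (7, 13), (10, 0), (11, 4), (11, 13), (12, 8), (12, 9), (14, 5), (14, 12), (15, 1), (15, 16), (16, 4), (16, 13)}; affine count = 23; |E(F_17)| = 24.

Discriminant check: Δ ∝ 4a³ + 27b² = 4·8³ + 27·8² = 4·512 + 27·64 ≡ 2 (mod 17). Nonzero ⇒ E is nonsingular.
For each x ∈ F_17, compute rhs = x³ + 8·x + 8 mod 17, then count y ∈ F_17 with y² ≡ rhs.
  x = 0: rhs = 8, matching y values: 5, 12 (2 points).
  x = 1: rhs = 0, matching y values: 0 (1 points).
  x = 2: rhs = 15, matching y values: 7, 10 (2 points).
  x = 3: rhs = 8, matching y values: 5, 12 (2 points).
  x = 4: rhs = 2, matching y values: 6, 11 (2 points).
  x = 5: rhs = 3, matching y values: none (0 points).
  x = 6: rhs = 0, matching y values: 0 (1 points).
  x = 7: rhs = 16, matching y values: 4, 13 (2 points).
  x = 8: rhs = 6, matching y values: none (0 points).
  x = 9: rhs = 10, matching y values: none (0 points).
  x = 10: rhs = 0, matching y values: 0 (1 points).
  x = 11: rhs = 16, matching y values: 4, 13 (2 points).
  x = 12: rhs = 13, matching y values: 8, 9 (2 points).
  x = 13: rhs = 14, matching y values: none (0 points).
  x = 14: rhs = 8, matching y values: 5, 12 (2 points).
  x = 15: rhs = 1, matching y values: 1, 16 (2 points).
  x = 16: rhs = 16, matching y values: 4, 13 (2 points).
Total affine count: 23.
Full point count |E(F_17)| = 23 + 1 = 24.
Hasse bound: |24 − (17+1)| = |6| = 6 ≤ 2√17 ≈ 8.2462 ✓.


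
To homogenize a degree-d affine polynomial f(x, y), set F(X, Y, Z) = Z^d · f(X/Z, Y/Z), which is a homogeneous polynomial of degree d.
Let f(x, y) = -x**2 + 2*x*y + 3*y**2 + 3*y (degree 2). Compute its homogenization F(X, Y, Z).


F(X, Y, Z) = -X**2 + 2*X*Y + 3*Y**2 + 3*Y*Z

deg(f) = 2.
Substitute x = X/Z, y = Y/Z into f, then multiply by Z^2.
  monomial -1·x^2·y^0 ↦ -1·X^2·Y^0·Z^0.
  monomial 2·x^1·y^1 ↦ 2·X^1·Y^1·Z^0.
  monomial 3·x^0·y^2 ↦ 3·X^0·Y^2·Z^0.
  monomial 3·x^0·y^1 ↦ 3·X^0·Y^1·Z^1.
Collecting: F(X, Y, Z) = -X**2 + 2*X*Y + 3*Y**2 + 3*Y*Z.


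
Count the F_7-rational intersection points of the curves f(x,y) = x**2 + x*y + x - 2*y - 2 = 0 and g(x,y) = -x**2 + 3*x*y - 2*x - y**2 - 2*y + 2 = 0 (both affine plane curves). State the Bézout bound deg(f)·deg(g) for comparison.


Common zeros: ∅; count = 0; Bézout bound = 4.

deg(f) = 2, deg(g) = 2, so Bézout bound = 4.
Scan x ∈ F_7. For each x, list the y ∈ F_7 with f(x, y) ≡ 0 and those with g(x, y) ≡ 0 (mod 7); the common zeros in that column are the intersection.
  x = 0: f ≡ 0 at y ∈ {6}; g ≡ 0 at y ∈ ∅; common: ∅.
  x = 1: f ≡ 0 at y ∈ {0}; g ≡ 0 at y ∈ {3, 5}; common: ∅.
  x = 2: f ≡ 0 at y ∈ ∅; g ≡ 0 at y ∈ ∅; common: ∅.
  x = 3: f ≡ 0 at y ∈ {4}; g ≡ 0 at y ∈ {1, 6}; common: ∅.
  x = 4: f ≡ 0 at y ∈ {5}; g ≡ 0 at y ∈ ∅; common: ∅.
  x = 5: f ≡ 0 at y ∈ {0}; g ≡ 0 at y ∈ {1, 5}; common: ∅.
  x = 6: f ≡ 0 at y ∈ {4}; g ≡ 0 at y ∈ {3, 6}; common: ∅.
Collecting: common zeros = ∅, so the count is 0.
Comparison with the Bézout bound: 0 ≤ 4 = deg(f)·deg(g), as expected for curves with no common component (the affine F_7-count falls short of the bound because intersections may lie at infinity, over extension fields, or carry multiplicity).


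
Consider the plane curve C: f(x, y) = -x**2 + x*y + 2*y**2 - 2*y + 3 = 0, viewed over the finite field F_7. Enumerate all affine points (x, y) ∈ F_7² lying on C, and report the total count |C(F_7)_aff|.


Affine F_7-points: {(0, 2), (0, 6), (2, 2), (2, 5), (3, 5), (6, 6)}; count = 6.

For each of the 49 pairs (x, y) ∈ F_7², evaluate f(x, y) mod 7. Record the zeros.
  x = 0: [0↦3, 1↦3, 2↦0, 3↦1, 4↦6, 5↦1, 6↦0]  zeros at y ∈ {2, 6}
  x = 1: [0↦2, 1↦3, 2↦1, 3↦3, 4↦2, 5↦5, 6↦5]  zeros at y ∈ ∅
  x = 2: [0↦6, 1↦1, 2↦0, 3↦3, 4↦3, 5↦0, 6↦1]  zeros at y ∈ {2, 5}
  x = 3: [0↦1, 1↦4, 2↦4, 3↦1, 4↦2, 5↦0, 6↦2]  zeros at y ∈ {5}
  x = 4: [0↦1, 1↦5, 2↦6, 3↦4, 4↦6, 5↦5, 6↦1]  zeros at y ∈ ∅
  x = 5: [0↦6, 1↦4, 2↦6, 3↦5, 4↦1, 5↦1, 6↦5]  zeros at y ∈ ∅
  x = 6: [0↦2, 1↦1, 2↦4, 3↦4, 4↦1, 5↦2, 6↦0]  zeros at y ∈ {6}
Collecting zeros: affine points = {(0, 2), (0, 6), (2, 2), (2, 5), (3, 5), (6, 6)}.
Total count |C(F_7)_aff| = 6.


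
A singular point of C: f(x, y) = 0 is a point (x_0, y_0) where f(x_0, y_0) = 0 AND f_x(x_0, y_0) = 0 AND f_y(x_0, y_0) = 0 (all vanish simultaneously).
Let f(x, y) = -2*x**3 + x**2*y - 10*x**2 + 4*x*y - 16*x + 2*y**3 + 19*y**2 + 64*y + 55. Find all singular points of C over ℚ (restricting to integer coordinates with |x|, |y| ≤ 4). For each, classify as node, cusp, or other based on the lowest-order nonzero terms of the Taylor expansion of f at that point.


Singular points: {(-2, -3)}; classification: node.

Compute partial derivatives:
  f_x = -6*x**2 + 2*x*y - 20*x + 4*y - 16.
  f_y = x**2 + 4*x + 6*y**2 + 38*y + 64.
Scan x_0 ∈ {−4, ..., 4}. For each x_0, f_y(x_0, y) is a polynomial in y; find its integer roots y ∈ {−4, ..., 4}, then test f_x and f at those candidates.
  x = -4: f_y(-4, y) = 6*y**2 + 38*y + 64; no integer root y with |y| ≤ 4.
  x = -3: f_y(-3, y) = 6*y**2 + 38*y + 61; no integer root y with |y| ≤ 4.
  x = -2: f_y(-2, y) = 6*y**2 + 38*y + 60; vanishes at y ∈ {-3}. (-2, -3): f_x = 0, f = 0 — SINGULAR.
  x = -1: f_y(-1, y) = 6*y**2 + 38*y + 61; no integer root y with |y| ≤ 4.
  x = 0: f_y(0, y) = 6*y**2 + 38*y + 64; no integer root y with |y| ≤ 4.
  x = 1: f_y(1, y) = 6*y**2 + 38*y + 69; no integer root y with |y| ≤ 4.
  x = 2: f_y(2, y) = 6*y**2 + 38*y + 76; no integer root y with |y| ≤ 4.
  x = 3: f_y(3, y) = 6*y**2 + 38*y + 85; no integer root y with |y| ≤ 4.
  x = 4: f_y(4, y) = 6*y**2 + 38*y + 96; no integer root y with |y| ≤ 4.
Only singular point on the grid: (-2, -3).
Classify: substitute x = -2 + u, y = -3 + v and expand: f = -2*u**3 + u**2*v - u**2 + 2*v**3 + v**2.
No constant or linear terms (consistent with a singular point). Quadratic part: -u**2 + v**2. Cubic part: -2*u**3 + u**2*v + 2*v**3.
The quadratic part v**2 - u**2 = (v − u)(v + u) splits into two distinct linear factors, so there are two distinct tangent lines y − -3 = ±(x − -2) — this is a node (ordinary double point).
Classification: node.


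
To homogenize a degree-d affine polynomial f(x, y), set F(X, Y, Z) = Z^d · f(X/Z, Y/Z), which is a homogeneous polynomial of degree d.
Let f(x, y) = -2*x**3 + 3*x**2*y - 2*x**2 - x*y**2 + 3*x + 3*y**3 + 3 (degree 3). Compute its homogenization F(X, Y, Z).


F(X, Y, Z) = -2*X**3 + 3*X**2*Y - 2*X**2*Z - X*Y**2 + 3*X*Z**2 + 3*Y**3 + 3*Z**3

deg(f) = 3.
Substitute x = X/Z, y = Y/Z into f, then multiply by Z^3.
  monomial -2·x^3·y^0 ↦ -2·X^3·Y^0·Z^0.
  monomial 3·x^2·y^1 ↦ 3·X^2·Y^1·Z^0.
  monomial -2·x^2·y^0 ↦ -2·X^2·Y^0·Z^1.
  monomial -1·x^1·y^2 ↦ -1·X^1·Y^2·Z^0.
  monomial 3·x^1·y^0 ↦ 3·X^1·Y^0·Z^2.
  monomial 3·x^0·y^3 ↦ 3·X^0·Y^3·Z^0.
  monomial 3·x^0·y^0 ↦ 3·X^0·Y^0·Z^3.
Collecting: F(X, Y, Z) = -2*X**3 + 3*X**2*Y - 2*X**2*Z - X*Y**2 + 3*X*Z**2 + 3*Y**3 + 3*Z**3.


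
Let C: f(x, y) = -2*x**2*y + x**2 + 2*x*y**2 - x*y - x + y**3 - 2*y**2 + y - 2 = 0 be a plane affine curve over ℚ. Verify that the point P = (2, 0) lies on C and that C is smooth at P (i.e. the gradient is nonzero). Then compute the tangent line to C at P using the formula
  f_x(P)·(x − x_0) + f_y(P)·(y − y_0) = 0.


Tangent line at P: 3*x - 9*y - 6 = 0.

Step 1: f(2, 0) = 0, so P lies on C.
Step 2: partial derivatives
  f_x(x, y) = -4*x*y + 2*x + 2*y**2 - y - 1, f_y(x, y) = -2*x**2 + 4*x*y - x + 3*y**2 - 4*y + 1.
  f_x(P) = 3, f_y(P) = -9 (gradient nonzero, so P is smooth).
Step 3: tangent line at P: 3·(x − 2) + -9·(y − 0) = 0.
Expanding: 3*x - 9*y - 6 = 0.


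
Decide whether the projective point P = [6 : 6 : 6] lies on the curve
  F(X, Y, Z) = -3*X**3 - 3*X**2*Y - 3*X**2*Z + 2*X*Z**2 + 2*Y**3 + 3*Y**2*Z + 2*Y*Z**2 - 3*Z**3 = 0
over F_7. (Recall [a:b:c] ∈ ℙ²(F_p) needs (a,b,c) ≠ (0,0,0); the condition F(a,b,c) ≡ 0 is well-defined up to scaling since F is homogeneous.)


F(6,6,6) ≡ 3 (mod 7); P is NOT on the curve.

Evaluate F(6, 6, 6) term-by-term (mod 7).
  -3*X**3 ↦ -3·216·1·1 = -648
  -3*X**2*Y ↦ -3·36·6·1 = -648
  -3*X**2*Z ↦ -3·36·1·6 = -648
  2*X*Z**2 ↦ 2·6·1·36 = 432
  2*Y**3 ↦ 2·1·216·1 = 432
  3*Y**2*Z ↦ 3·1·36·6 = 648
  2*Y*Z**2 ↦ 2·1·6·36 = 432
  -3*Z**3 ↦ -3·1·1·216 = -648
Sum: F(6, 6, 6) = (-648) + (-648) + (-648) + (432) + (432) + (648) + (432) + (-648) = -648.
Reducing mod 7: -648 ≡ 3 (mod 7).
Since F(a, b, c) ≡ 3 ≠ 0 (mod 7), P does NOT lie on the curve.


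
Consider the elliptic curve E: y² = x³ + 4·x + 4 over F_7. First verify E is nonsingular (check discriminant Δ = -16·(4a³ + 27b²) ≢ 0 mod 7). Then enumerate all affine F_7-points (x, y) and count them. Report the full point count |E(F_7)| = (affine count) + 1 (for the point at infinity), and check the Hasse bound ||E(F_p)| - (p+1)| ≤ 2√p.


Affine points = {(0, 2), (0, 5), (1, 3), (1, 4), (3, 1), (3, 6), (4, 0), (5, 3), (5, 4)}; affine count = 9; |E(F_7)| = 10.

Discriminant check: Δ ∝ 4a³ + 27b² = 4·4³ + 27·4² = 4·64 + 27·16 ≡ 2 (mod 7). Nonzero ⇒ E is nonsingular.
For each x ∈ F_7, compute rhs = x³ + 4·x + 4 mod 7, then count y ∈ F_7 with y² ≡ rhs.
  x = 0: rhs = 4, matching y values: 2, 5 (2 points).
  x = 1: rhs = 2, matching y values: 3, 4 (2 points).
  x = 2: rhs = 6, matching y values: none (0 points).
  x = 3: rhs = 1, matching y values: 1, 6 (2 points).
  x = 4: rhs = 0, matching y values: 0 (1 points).
  x = 5: rhs = 2, matching y values: 3, 4 (2 points).
  x = 6: rhs = 6, matching y values: none (0 points).
Total affine count: 9.
Full point count |E(F_7)| = 9 + 1 = 10.
Hasse bound: |10 − (7+1)| = |2| = 2 ≤ 2√7 ≈ 5.2915 ✓.


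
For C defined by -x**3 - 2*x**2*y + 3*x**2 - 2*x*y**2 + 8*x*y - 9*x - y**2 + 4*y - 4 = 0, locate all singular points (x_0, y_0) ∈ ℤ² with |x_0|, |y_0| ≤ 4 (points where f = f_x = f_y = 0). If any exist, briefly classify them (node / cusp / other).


Singular points: {(-1, 3)}; classification: cusp.

Compute partial derivatives:
  f_x = -3*x**2 - 4*x*y + 6*x - 2*y**2 + 8*y - 9.
  f_y = -2*x**2 - 4*x*y + 8*x - 2*y + 4.
Scan x_0 ∈ {−4, ..., 4}. For each x_0, f_y(x_0, y) is a polynomial in y; find its integer roots y ∈ {−4, ..., 4}, then test f_x and f at those candidates.
  x = -4: f_y(-4, y) = 14*y - 60; no integer root y with |y| ≤ 4.
  x = -3: f_y(-3, y) = 10*y - 38; no integer root y with |y| ≤ 4.
  x = -2: f_y(-2, y) = 6*y - 20; no integer root y with |y| ≤ 4.
  x = -1: f_y(-1, y) = 2*y - 6; vanishes at y ∈ {3}. (-1, 3): f_x = 0, f = 0 — SINGULAR.
  x = 0: f_y(0, y) = 4 - 2*y; vanishes at y ∈ {2}. (0, 2): f_x = -1 ≠ 0.
  x = 1: f_y(1, y) = 10 - 6*y; no integer root y with |y| ≤ 4.
  x = 2: f_y(2, y) = 12 - 10*y; no integer root y with |y| ≤ 4.
  x = 3: f_y(3, y) = 10 - 14*y; no integer root y with |y| ≤ 4.
  x = 4: f_y(4, y) = 4 - 18*y; no integer root y with |y| ≤ 4.
Only singular point on the grid: (-1, 3).
Classify: substitute x = -1 + u, y = 3 + v and expand: f = -u**3 - 2*u**2*v - 2*u*v**2 + v**2.
No constant or linear terms (consistent with a singular point). Quadratic part: v**2. Cubic part: -u**3 - 2*u**2*v - 2*u*v**2.
The quadratic part v**2 is a perfect square, so there is a single (double) tangent line v = 0, i.e. y = 3. Restricting the cubic part to that line (v = 0) leaves -u**3 ≠ 0, so f is not divisible by v and the branch is v² ≈ u**3 to lowest order — this is a cusp.
Classification: cusp.
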